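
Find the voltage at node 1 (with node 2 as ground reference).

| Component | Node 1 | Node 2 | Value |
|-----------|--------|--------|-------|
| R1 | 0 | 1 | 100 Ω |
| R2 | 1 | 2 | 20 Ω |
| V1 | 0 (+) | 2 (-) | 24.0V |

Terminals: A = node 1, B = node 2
Nodal analysis, taking node 2 as the 0 V reference.
Source V1 fixes V_0 = 24 V.
KCL at each unknown node (sum of currents leaving = 0; resistances in Ω):
  Node 1: (V_1 - 24)/100 + (V_1 - 0)/20 = 0
Collecting terms: 0.06 × V_1 = 0.24  =>  V_1 = 4 V
The requested potential is V_1 = 4 V.

Final answer: V_1 = 4 V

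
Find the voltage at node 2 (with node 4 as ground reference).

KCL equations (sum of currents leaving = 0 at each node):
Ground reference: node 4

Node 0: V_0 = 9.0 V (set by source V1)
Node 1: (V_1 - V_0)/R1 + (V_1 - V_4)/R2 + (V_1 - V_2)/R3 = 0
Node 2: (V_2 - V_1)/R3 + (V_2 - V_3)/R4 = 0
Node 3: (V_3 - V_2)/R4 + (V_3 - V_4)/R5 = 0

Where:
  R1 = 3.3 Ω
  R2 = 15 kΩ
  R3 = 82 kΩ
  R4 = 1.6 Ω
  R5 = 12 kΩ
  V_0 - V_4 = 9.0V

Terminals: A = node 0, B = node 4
Nodal analysis, taking node 4 as the 0 V reference.
Source V1 fixes V_0 = 9 V.
KCL at each unknown node (sum of currents leaving = 0; resistances in Ω):
  Node 1: (V_1 - 9)/3.3 + (V_1 - 0)/15000 + (V_1 - V_2)/82000 = 0
  Node 2: (V_2 - V_1)/82000 + (V_2 - V_3)/1.6 = 0
  Node 3: (V_3 - V_2)/1.6 + (V_3 - 0)/12000 = 0
Collecting terms (coefficients in siemens):
  0.3031·V_1 - 0.0000122·V_2 = 2.727
  0.625·V_2 - 0.0000122·V_1 - 0.625·V_3 = 0
  0.6251·V_3 - 0.625·V_2 = 0
Solving these 3 simultaneous equations (Gaussian elimination) gives:
  V_1 = 8.998 V, V_2 = 1.149 V, V_3 = 1.149 V
The requested potential is V_2 = 1.149 V.

Final answer: V_2 = 1.149 V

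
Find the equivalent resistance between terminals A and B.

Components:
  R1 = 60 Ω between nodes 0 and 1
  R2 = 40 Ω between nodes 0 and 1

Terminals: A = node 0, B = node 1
Reduce the network between node 0 (A) and node 1 (B) by series/parallel combination:
  Rp1 = R1 ‖ R2 (parallel, both between nodes 0 and 1) = 1/(1/60 + 1/40) = 24 Ω
R_eq = 24 Ω

Final answer: 24 Ω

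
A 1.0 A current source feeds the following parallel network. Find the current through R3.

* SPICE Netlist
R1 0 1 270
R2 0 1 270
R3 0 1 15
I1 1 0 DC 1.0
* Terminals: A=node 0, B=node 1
All resistors sit directly between nodes 0 and 1, so they are in parallel and share one voltage V; the full source current 1 A splits among them.
1/R_par = 1/270 + 1/270 + 1/15 = 0.07407 S  =>  R_par = 13.5 Ω
V = I × R_par = 1 × 13.5 = 13.5 V
I_R3 = V/R3 = 13.5/15 = 0.9 A

Final answer: 0.9 A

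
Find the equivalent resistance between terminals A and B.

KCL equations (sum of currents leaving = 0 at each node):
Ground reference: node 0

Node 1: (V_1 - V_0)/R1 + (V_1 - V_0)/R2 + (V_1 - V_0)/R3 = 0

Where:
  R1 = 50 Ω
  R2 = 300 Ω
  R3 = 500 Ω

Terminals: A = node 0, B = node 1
Reduce the network between node 0 (A) and node 1 (B) by series/parallel combination:
  Rp1 = R1 ‖ R2 ‖ R3 (parallel, all between nodes 0 and 1) = 1/(1/50 + 1/300 + 1/500) = 39.47 Ω
R_eq = 39.47 Ω

Final answer: 39.47 Ω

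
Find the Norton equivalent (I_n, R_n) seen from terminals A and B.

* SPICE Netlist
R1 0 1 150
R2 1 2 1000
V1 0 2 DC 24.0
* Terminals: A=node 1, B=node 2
Find the Thévenin equivalent first; then I_n = V_th/R_th and R_n = R_th.
Step 1 — V_th is the open-circuit voltage V_A - V_B (nothing connected across the terminals).
Nodal analysis, taking node 2 as the 0 V reference.
Source V1 fixes V_0 = 24 V.
KCL at each unknown node (sum of currents leaving = 0; resistances in Ω):
  Node 1: (V_1 - 24)/150 + (V_1 - 0)/1000 = 0
Collecting terms: 0.007667 × V_1 = 0.16  =>  V_1 = 20.87 V
V_th = V_1 - V_2 = 20.87 - 0 = 20.87 V
Step 2 — R_th: zero the source — replace V1 by a short circuit (node 2 merges into node 0) — and find the resistance seen between A (node 1) and B (node 0).
Reduce the network between node 1 (A) and node 0 (B) by series/parallel combination:
  Rp1 = R1 ‖ R2 (parallel, both between nodes 0 and 1) = 1/(1/150 + 1/1000) = 130.4 Ω
R_th = 130.4 Ω
I_n = V_th/R_th = 20.87/130.4 = 0.16 A, and R_n = R_th = 130.4 Ω

Final answer: I_n = 0.16 A, R_n = 130.4 Ω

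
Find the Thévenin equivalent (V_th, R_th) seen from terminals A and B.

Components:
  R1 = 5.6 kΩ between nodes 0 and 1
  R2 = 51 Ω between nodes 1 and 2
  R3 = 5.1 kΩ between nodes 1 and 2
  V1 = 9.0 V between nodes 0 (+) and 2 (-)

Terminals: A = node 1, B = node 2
Step 1 — V_th is the open-circuit voltage V_A - V_B (nothing connected across the terminals).
Nodal analysis, taking node 2 as the 0 V reference.
Source V1 fixes V_0 = 9 V.
KCL at each unknown node (sum of currents leaving = 0; resistances in Ω):
  Node 1: (V_1 - 9)/5600 + (V_1 - 0)/51 + (V_1 - 0)/5100 = 0
Collecting terms: 0.01998 × V_1 = 0.001607  =>  V_1 = 0.08043 V
V_th = V_1 - V_2 = 0.08043 - 0 = 0.08043 V
Step 2 — R_th: zero the source — replace V1 by a short circuit (node 2 merges into node 0) — and find the resistance seen between A (node 1) and B (node 0).
Reduce the network between node 1 (A) and node 0 (B) by series/parallel combination:
  Rp1 = R1 ‖ R2 ‖ R3 (parallel, all between nodes 0 and 1) = 1/(1/5600 + 1/51 + 1/5100) = 50.04 Ω
R_th = 50.04 Ω

Final answer: V_th = 0.08043 V, R_th = 50.04 Ω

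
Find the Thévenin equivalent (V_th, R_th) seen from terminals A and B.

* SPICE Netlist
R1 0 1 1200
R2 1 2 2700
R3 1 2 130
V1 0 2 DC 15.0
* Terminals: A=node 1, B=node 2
Step 1 — V_th is the open-circuit voltage V_A - V_B (nothing connected across the terminals).
Nodal analysis, taking node 2 as the 0 V reference.
Source V1 fixes V_0 = 15 V.
KCL at each unknown node (sum of currents leaving = 0; resistances in Ω):
  Node 1: (V_1 - 15)/1200 + (V_1 - 0)/2700 + (V_1 - 0)/130 = 0
Collecting terms: 0.008896 × V_1 = 0.0125  =>  V_1 = 1.405 V
V_th = V_1 - V_2 = 1.405 - 0 = 1.405 V
Step 2 — R_th: zero the source — replace V1 by a short circuit (node 2 merges into node 0) — and find the resistance seen between A (node 1) and B (node 0).
Reduce the network between node 1 (A) and node 0 (B) by series/parallel combination:
  Rp1 = R1 ‖ R2 ‖ R3 (parallel, all between nodes 0 and 1) = 1/(1/1200 + 1/2700 + 1/130) = 112.4 Ω
R_th = 112.4 Ω

Final answer: V_th = 1.405 V, R_th = 112.4 Ω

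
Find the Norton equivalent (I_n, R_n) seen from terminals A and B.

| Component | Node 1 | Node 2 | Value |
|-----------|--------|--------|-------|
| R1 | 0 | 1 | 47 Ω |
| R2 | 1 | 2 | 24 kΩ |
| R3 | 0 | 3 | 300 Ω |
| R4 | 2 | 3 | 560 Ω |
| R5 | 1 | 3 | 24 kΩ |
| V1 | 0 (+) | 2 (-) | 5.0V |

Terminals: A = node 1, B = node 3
Find the Thévenin equivalent first; then I_n = V_th/R_th and R_n = R_th.
Step 1 — V_th is the open-circuit voltage V_A - V_B (nothing connected across the terminals).
Nodal analysis, taking node 2 as the 0 V reference.
Source V1 fixes V_0 = 5 V.
KCL at each unknown node (sum of currents leaving = 0; resistances in Ω):
  Node 1: (V_1 - 5)/47 + (V_1 - 0)/24000 + (V_1 - V_3)/24000 = 0
  Node 3: (V_3 - 5)/300 + (V_3 - 0)/560 + (V_3 - V_1)/24000 = 0
Collecting terms (coefficients in siemens):
  0.02136·V_1 - 0.00004167·V_3 = 0.1064
  0.005161·V_3 - 0.00004167·V_1 = 0.01667
Determinant D = (0.02136)(0.005161) - (-0.00004167)(-0.00004167) = 0.0001102
V_1 = [(0.1064)(0.005161) - (-0.00004167)(0.01667)]/D = 4.987 V
V_3 = [(0.02136)(0.01667) - (0.1064)(-0.00004167)]/D = 3.27 V
V_th = V_1 - V_3 = 4.987 - 3.27 = 1.717 V
Step 2 — R_th: zero the source — replace V1 by a short circuit (node 2 merges into node 0) — and find the resistance seen between A (node 1) and B (node 3).
Reduce the network between node 1 (A) and node 3 (B) by series/parallel combination:
  Rp1 = R1 ‖ R2 (parallel, both between nodes 0 and 1) = 1/(1/47 + 1/24000) = 46.91 Ω
  Rp2 = R3 ‖ R4 (parallel, both between nodes 0 and 3) = 1/(1/300 + 1/560) = 195.3 Ω
  Rs1 = Rp1 + Rp2 (series, joined only at node 0) = 46.91 + 195.3 = 242.3 Ω
  Rp3 = R5 ‖ Rs1 (parallel, both between nodes 1 and 3) = 1/(1/24000 + 1/242.3) = 239.8 Ω
R_th = 239.8 Ω
I_n = V_th/R_th = 1.717/239.8 = 0.007159 A, and R_n = R_th = 239.8 Ω

Final answer: I_n = 0.007159 A, R_n = 239.8 Ω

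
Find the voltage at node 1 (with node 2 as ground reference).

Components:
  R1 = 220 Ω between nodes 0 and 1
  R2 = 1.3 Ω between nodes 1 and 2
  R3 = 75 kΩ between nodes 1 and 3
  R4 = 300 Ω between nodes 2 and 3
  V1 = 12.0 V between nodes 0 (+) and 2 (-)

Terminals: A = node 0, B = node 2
Nodal analysis, taking node 2 as the 0 V reference.
Source V1 fixes V_0 = 12 V.
KCL at each unknown node (sum of currents leaving = 0; resistances in Ω):
  Node 1: (V_1 - 12)/220 + (V_1 - 0)/1.3 + (V_1 - V_3)/75000 = 0
  Node 3: (V_3 - V_1)/75000 + (V_3 - 0)/300 = 0
Collecting terms (coefficients in siemens):
  0.7738·V_1 - 0.00001333·V_3 = 0.05455
  0.003347·V_3 - 0.00001333·V_1 = 0
Determinant D = (0.7738)(0.003347) - (-0.00001333)(-0.00001333) = 0.00259
V_1 = [(0.05455)(0.003347) - (-0.00001333)(0)]/D = 0.07049 V
V_3 = [(0.7738)(0) - (0.05455)(-0.00001333)]/D = 0.0002808 V
The requested potential is V_1 = 0.07049 V.

Final answer: V_1 = 0.07049 V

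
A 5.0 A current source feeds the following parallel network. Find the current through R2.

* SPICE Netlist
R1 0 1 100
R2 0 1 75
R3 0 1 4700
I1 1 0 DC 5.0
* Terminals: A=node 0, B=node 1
All resistors sit directly between nodes 0 and 1, so they are in parallel and share one voltage V; the full source current 5 A splits among them.
1/R_par = 1/100 + 1/75 + 1/4700 = 0.02355 S  =>  R_par = 42.47 Ω
V = I × R_par = 5 × 42.47 = 212.3 V
I_R2 = V/R2 = 212.3/75 = 2.831 A

Final answer: 2.831 A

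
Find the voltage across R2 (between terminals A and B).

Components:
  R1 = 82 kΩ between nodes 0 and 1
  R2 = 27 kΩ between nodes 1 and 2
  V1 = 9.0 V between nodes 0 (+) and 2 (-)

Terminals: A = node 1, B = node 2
R1 and R2 are in series across V1 (node 0 → node 1 → node 2), and the output A–B is taken across R2, so this is a voltage divider.
Series current: I = V1/(R1 + R2) = 9/(82000 + 27000) = 9/109000 = 0.00008257 A
V_R2 = I × R2 = V1 × R2/(R1 + R2) = 9 × 27000/109000 = 2.229 V

Final answer: 2.229 V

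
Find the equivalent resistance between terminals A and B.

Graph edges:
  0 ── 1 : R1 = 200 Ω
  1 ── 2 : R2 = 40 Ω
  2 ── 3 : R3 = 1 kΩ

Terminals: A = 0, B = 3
Reduce the network between node 0 (A) and node 3 (B) by series/parallel combination:
  Rs1 = R1 + R2 (series, joined only at node 1) = 200 + 40 = 240 Ω
  Rs2 = R3 + Rs1 (series, joined only at node 2) = 1000 + 240 = 1240 Ω
R_eq = 1.24 kΩ

Final answer: 1.24 kΩ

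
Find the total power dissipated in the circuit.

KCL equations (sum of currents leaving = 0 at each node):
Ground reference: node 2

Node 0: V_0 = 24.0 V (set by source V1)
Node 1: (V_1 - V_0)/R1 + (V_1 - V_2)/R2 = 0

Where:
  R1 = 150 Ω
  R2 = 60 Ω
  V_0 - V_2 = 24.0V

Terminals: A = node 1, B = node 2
Nodal analysis, taking node 2 as the 0 V reference.
Source V1 fixes V_0 = 24 V.
KCL at each unknown node (sum of currents leaving = 0; resistances in Ω):
  Node 1: (V_1 - 24)/150 + (V_1 - 0)/60 = 0
Collecting terms: 0.02333 × V_1 = 0.16  =>  V_1 = 6.857 V
Power in each resistor, P = (ΔV)²/R:
  P_R1 = (24 - 6.857)²/150 = 1.959 W
  P_R2 = (6.857 - 0)²/60 = 0.7837 W
P_total = P_R1 + P_R2 = 2.743 W

Final answer: 2.743 W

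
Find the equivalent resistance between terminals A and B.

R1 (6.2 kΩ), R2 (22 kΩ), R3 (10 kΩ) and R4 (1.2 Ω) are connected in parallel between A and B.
Reduce the network between node 0 (A) and node 1 (B) by series/parallel combination:
  Rp1 = R1 ‖ R2 ‖ R3 ‖ R4 (parallel, all between nodes 0 and 1) = 1/(1/6200 + 1/22000 + 1/10000 + 1/1.2) = 1.2 Ω
R_eq = 1.2 Ω

Final answer: 1.2 Ω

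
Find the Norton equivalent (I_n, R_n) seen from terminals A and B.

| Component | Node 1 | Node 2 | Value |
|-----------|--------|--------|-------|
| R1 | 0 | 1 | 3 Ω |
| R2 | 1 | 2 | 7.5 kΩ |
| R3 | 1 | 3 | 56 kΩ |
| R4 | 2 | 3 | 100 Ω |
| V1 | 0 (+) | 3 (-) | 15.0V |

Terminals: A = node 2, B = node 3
Find the Thévenin equivalent first; then I_n = V_th/R_th and R_n = R_th.
Step 1 — V_th is the open-circuit voltage V_A - V_B (nothing connected across the terminals).
Nodal analysis, taking node 3 as the 0 V reference.
Source V1 fixes V_0 = 15 V.
KCL at each unknown node (sum of currents leaving = 0; resistances in Ω):
  Node 1: (V_1 - 15)/3 + (V_1 - V_2)/7500 + (V_1 - 0)/56000 = 0
  Node 2: (V_2 - V_1)/7500 + (V_2 - 0)/100 = 0
Collecting terms (coefficients in siemens):
  0.3335·V_1 - 0.0001333·V_2 = 5
  0.01013·V_2 - 0.0001333·V_1 = 0
Determinant D = (0.3335)(0.01013) - (-0.0001333)(-0.0001333) = 0.003379
V_1 = [(5)(0.01013) - (-0.0001333)(0)]/D = 14.99 V
V_2 = [(0.3335)(0) - (5)(-0.0001333)]/D = 0.1973 V
V_th = V_2 - V_3 = 0.1973 - 0 = 0.1973 V
Step 2 — R_th: zero the source — replace V1 by a short circuit (node 3 merges into node 0) — and find the resistance seen between A (node 2) and B (node 0).
Reduce the network between node 2 (A) and node 0 (B) by series/parallel combination:
  Rp1 = R1 ‖ R3 (parallel, both between nodes 0 and 1) = 1/(1/3 + 1/56000) = 3 Ω
  Rs1 = R2 + Rp1 (series, joined only at node 1) = 7500 + 3 = 7503 Ω
  Rp2 = R4 ‖ Rs1 (parallel, both between nodes 0 and 2) = 1/(1/100 + 1/7503) = 98.68 Ω
R_th = 98.68 Ω
I_n = V_th/R_th = 0.1973/98.68 = 0.001999 A, and R_n = R_th = 98.68 Ω

Final answer: I_n = 0.001999 A, R_n = 98.68 Ω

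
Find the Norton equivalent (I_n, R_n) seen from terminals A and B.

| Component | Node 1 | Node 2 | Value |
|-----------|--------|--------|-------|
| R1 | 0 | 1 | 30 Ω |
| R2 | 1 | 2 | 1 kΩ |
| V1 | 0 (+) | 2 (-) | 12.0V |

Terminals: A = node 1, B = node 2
Find the Thévenin equivalent first; then I_n = V_th/R_th and R_n = R_th.
Step 1 — V_th is the open-circuit voltage V_A - V_B (nothing connected across the terminals).
Nodal analysis, taking node 2 as the 0 V reference.
Source V1 fixes V_0 = 12 V.
KCL at each unknown node (sum of currents leaving = 0; resistances in Ω):
  Node 1: (V_1 - 12)/30 + (V_1 - 0)/1000 = 0
Collecting terms: 0.03433 × V_1 = 0.4  =>  V_1 = 11.65 V
V_th = V_1 - V_2 = 11.65 - 0 = 11.65 V
Step 2 — R_th: zero the source — replace V1 by a short circuit (node 2 merges into node 0) — and find the resistance seen between A (node 1) and B (node 0).
Reduce the network between node 1 (A) and node 0 (B) by series/parallel combination:
  Rp1 = R1 ‖ R2 (parallel, both between nodes 0 and 1) = 1/(1/30 + 1/1000) = 29.13 Ω
R_th = 29.13 Ω
I_n = V_th/R_th = 11.65/29.13 = 0.4 A, and R_n = R_th = 29.13 Ω

Final answer: I_n = 0.4 A, R_n = 29.13 Ω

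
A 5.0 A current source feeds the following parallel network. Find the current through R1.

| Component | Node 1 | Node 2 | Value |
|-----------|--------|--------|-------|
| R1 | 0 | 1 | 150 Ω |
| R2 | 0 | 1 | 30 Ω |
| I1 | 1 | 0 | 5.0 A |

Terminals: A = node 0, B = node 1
All resistors sit directly between nodes 0 and 1, so they are in parallel and share one voltage V; the full source current 5 A splits among them.
1/R_par = 1/150 + 1/30 = 0.04 S  =>  R_par = 25 Ω
V = I × R_par = 5 × 25 = 125 V
I_R1 = V/R1 = 125/150 = 0.8333 A

Final answer: 0.8333 A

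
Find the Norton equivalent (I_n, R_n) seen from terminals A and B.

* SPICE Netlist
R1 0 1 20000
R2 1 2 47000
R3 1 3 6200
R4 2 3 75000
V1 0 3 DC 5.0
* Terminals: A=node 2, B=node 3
Find the Thévenin equivalent first; then I_n = V_th/R_th and R_n = R_th.
Step 1 — V_th is the open-circuit voltage V_A - V_B (nothing connected across the terminals).
Nodal analysis, taking node 3 as the 0 V reference.
Source V1 fixes V_0 = 5 V.
KCL at each unknown node (sum of currents leaving = 0; resistances in Ω):
  Node 1: (V_1 - 5)/20000 + (V_1 - V_2)/47000 + (V_1 - 0)/6200 = 0
  Node 2: (V_2 - V_1)/47000 + (V_2 - 0)/75000 = 0
Collecting terms (coefficients in siemens):
  0.0002326·V_1 - 0.00002128·V_2 = 0.00025
  0.00003461·V_2 - 0.00002128·V_1 = 0
Determinant D = (0.0002326)(0.00003461) - (-0.00002128)(-0.00002128) = 0.000000007596
V_1 = [(0.00025)(0.00003461) - (-0.00002128)(0)]/D = 1.139 V
V_2 = [(0.0002326)(0) - (0.00025)(-0.00002128)]/D = 0.7002 V
V_th = V_2 - V_3 = 0.7002 - 0 = 0.7002 V
Step 2 — R_th: zero the source — replace V1 by a short circuit (node 3 merges into node 0) — and find the resistance seen between A (node 2) and B (node 0).
Reduce the network between node 2 (A) and node 0 (B) by series/parallel combination:
  Rp1 = R1 ‖ R3 (parallel, both between nodes 0 and 1) = 1/(1/20000 + 1/6200) = 4733 Ω
  Rs1 = R2 + Rp1 (series, joined only at node 1) = 47000 + 4733 = 51730 Ω
  Rp2 = R4 ‖ Rs1 (parallel, both between nodes 0 and 2) = 1/(1/75000 + 1/51730) = 30620 Ω
R_th = 30.62 kΩ
I_n = V_th/R_th = 0.7002/30620 = 0.00002287 A, and R_n = R_th = 30.62 kΩ

Final answer: I_n = 2.287e-05 A, R_n = 30.62 kΩ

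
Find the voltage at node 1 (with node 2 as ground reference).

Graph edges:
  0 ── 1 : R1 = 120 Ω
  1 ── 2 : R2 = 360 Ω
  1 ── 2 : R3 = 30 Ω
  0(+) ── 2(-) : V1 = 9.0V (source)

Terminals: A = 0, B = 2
Nodal analysis, taking node 2 as the 0 V reference.
Source V1 fixes V_0 = 9 V.
KCL at each unknown node (sum of currents leaving = 0; resistances in Ω):
  Node 1: (V_1 - 9)/120 + (V_1 - 0)/360 + (V_1 - 0)/30 = 0
Collecting terms: 0.04444 × V_1 = 0.075  =>  V_1 = 1.688 V
The requested potential is V_1 = 1.688 V.

Final answer: V_1 = 1.688 V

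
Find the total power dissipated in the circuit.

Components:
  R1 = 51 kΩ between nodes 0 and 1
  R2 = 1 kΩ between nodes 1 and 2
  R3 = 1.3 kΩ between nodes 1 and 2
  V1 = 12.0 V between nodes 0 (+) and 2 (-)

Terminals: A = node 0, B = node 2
Nodal analysis, taking node 2 as the 0 V reference.
Source V1 fixes V_0 = 12 V.
KCL at each unknown node (sum of currents leaving = 0; resistances in Ω):
  Node 1: (V_1 - 12)/51000 + (V_1 - 0)/1000 + (V_1 - 0)/1300 = 0
Collecting terms: 0.001789 × V_1 = 0.0002353  =>  V_1 = 0.1315 V
Power in each resistor, P = (ΔV)²/R:
  P_R1 = (12 - 0.1315)²/51000 = 0.002762 W
  P_R2 = (0.1315 - 0)²/1000 = 0.0000173 W
  P_R3 = (0.1315 - 0)²/1300 = 0.00001331 W
P_total = P_R1 + P_R2 + P_R3 = 0.002793 W

Final answer: 0.002793 W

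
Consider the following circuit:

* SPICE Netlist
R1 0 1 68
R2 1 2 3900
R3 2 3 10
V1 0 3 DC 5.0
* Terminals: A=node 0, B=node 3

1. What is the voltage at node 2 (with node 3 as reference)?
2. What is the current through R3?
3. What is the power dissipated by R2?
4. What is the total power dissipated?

Nodal analysis, taking node 3 as the 0 V reference.
Source V1 fixes V_0 = 5 V.
KCL at each unknown node (sum of currents leaving = 0; resistances in Ω):
  Node 1: (V_1 - 5)/68 + (V_1 - V_2)/3900 = 0
  Node 2: (V_2 - V_1)/3900 + (V_2 - 0)/10 = 0
Collecting terms (coefficients in siemens):
  0.01496·V_1 - 0.0002564·V_2 = 0.07353
  0.1003·V_2 - 0.0002564·V_1 = 0
Determinant D = (0.01496)(0.1003) - (-0.0002564)(-0.0002564) = 0.0015
V_1 = [(0.07353)(0.1003) - (-0.0002564)(0)]/D = 4.915 V
V_2 = [(0.01496)(0) - (0.07353)(-0.0002564)]/D = 0.01257 V
Part 1:
  Read off the nodal solution: V_2 = 0.01257 V
Part 2:
  I_R3 = (V_2 - V_3)/R3 = (0.01257 - 0)/10 = 0.001257 A
  Magnitude: I_R3 = 0.001257 A
Part 3:
  I_R2 = (V_1 - V_2)/R2 = (4.915 - 0.01257)/3900 = 0.001257 A
  P_R2 = I_R2² × R2 = (0.001257)² × 3900 = 0.006161 W
Part 4:
  Power in each resistor, P = (ΔV)²/R:
    P_R1 = (5 - 4.915)²/68 = 0.0001074 W
    P_R2 = (4.915 - 0.01257)²/3900 = 0.006161 W
    P_R3 = (0.01257 - 0)²/10 = 0.0000158 W
  P_total = P_R1 + P_R2 + P_R3 = 0.006285 W

Final answers:
1. V_2 = 0.01257 V
2. I_R3 = 0.001257 A
3. P_R2 = 0.006161 W
4. P_total = 0.006285 W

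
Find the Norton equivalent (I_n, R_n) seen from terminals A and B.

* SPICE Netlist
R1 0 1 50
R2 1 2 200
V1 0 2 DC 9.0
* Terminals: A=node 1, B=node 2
Find the Thévenin equivalent first; then I_n = V_th/R_th and R_n = R_th.
Step 1 — V_th is the open-circuit voltage V_A - V_B (nothing connected across the terminals).
Nodal analysis, taking node 2 as the 0 V reference.
Source V1 fixes V_0 = 9 V.
KCL at each unknown node (sum of currents leaving = 0; resistances in Ω):
  Node 1: (V_1 - 9)/50 + (V_1 - 0)/200 = 0
Collecting terms: 0.025 × V_1 = 0.18  =>  V_1 = 7.2 V
V_th = V_1 - V_2 = 7.2 - 0 = 7.2 V
Step 2 — R_th: zero the source — replace V1 by a short circuit (node 2 merges into node 0) — and find the resistance seen between A (node 1) and B (node 0).
Reduce the network between node 1 (A) and node 0 (B) by series/parallel combination:
  Rp1 = R1 ‖ R2 (parallel, both between nodes 0 and 1) = 1/(1/50 + 1/200) = 40 Ω
R_th = 40 Ω
I_n = V_th/R_th = 7.2/40 = 0.18 A, and R_n = R_th = 40 Ω

Final answer: I_n = 0.18 A, R_n = 40 Ω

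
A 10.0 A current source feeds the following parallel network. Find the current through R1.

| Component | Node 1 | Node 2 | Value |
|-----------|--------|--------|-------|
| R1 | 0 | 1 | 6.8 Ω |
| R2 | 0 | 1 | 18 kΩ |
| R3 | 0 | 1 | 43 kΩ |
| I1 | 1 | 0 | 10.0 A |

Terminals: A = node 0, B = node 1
All resistors sit directly between nodes 0 and 1, so they are in parallel and share one voltage V; the full source current 10 A splits among them.
1/R_par = 1/6.8 + 1/18000 + 1/43000 = 0.1471 S  =>  R_par = 6.796 Ω
V = I × R_par = 10 × 6.796 = 67.96 V
I_R1 = V/R1 = 67.96/6.8 = 9.995 A

Final answer: 9.995 A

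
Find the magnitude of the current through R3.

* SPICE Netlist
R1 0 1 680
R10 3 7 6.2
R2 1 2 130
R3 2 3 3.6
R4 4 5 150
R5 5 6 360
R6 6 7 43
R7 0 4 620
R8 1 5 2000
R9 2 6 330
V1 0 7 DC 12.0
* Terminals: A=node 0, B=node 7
Nodal analysis, taking node 7 as the 0 V reference.
Source V1 fixes V_0 = 12 V.
KCL at each unknown node (sum of currents leaving = 0; resistances in Ω):
  Node 1: (V_1 - 12)/680 + (V_1 - V_2)/130 + (V_1 - V_5)/2000 = 0
  Node 2: (V_2 - V_1)/130 + (V_2 - V_3)/3.6 + (V_2 - V_6)/330 = 0
  Node 3: (V_3 - V_2)/3.6 + (V_3 - 0)/6.2 = 0
  Node 4: (V_4 - V_5)/150 + (V_4 - 12)/620 = 0
  Node 5: (V_5 - V_4)/150 + (V_5 - V_6)/360 + (V_5 - V_1)/2000 = 0
  Node 6: (V_6 - V_5)/360 + (V_6 - 0)/43 + (V_6 - V_2)/330 = 0
Collecting terms (coefficients in siemens):
  0.009663·V_1 - 0.007692·V_2 - 0.0005·V_5 = 0.01765
  0.2885·V_2 - 0.007692·V_1 - 0.2778·V_3 - 0.00303·V_6 = 0
  0.4391·V_3 - 0.2778·V_2 = 0
  0.00828·V_4 - 0.006667·V_5 = 0.01935
  0.009944·V_5 - 0.0005·V_1 - 0.006667·V_4 - 0.002778·V_6 = 0
  0.02906·V_6 - 0.00303·V_2 - 0.002778·V_5 = 0
Solving these 6 simultaneous equations (Gaussian elimination) gives:
  V_1 = 2.152 V, V_2 = 0.1572 V, V_3 = 0.09945 V, V_4 = 5.458 V
  V_5 = 3.875 V, V_6 = 0.3868 V
I_R3 = (V_2 - V_3)/R3 = (0.1572 - 0.09945)/3.6 = 0.01604 A
|I_R3| = 0.01604 A

Final answer: |I_R3| = 0.01604 A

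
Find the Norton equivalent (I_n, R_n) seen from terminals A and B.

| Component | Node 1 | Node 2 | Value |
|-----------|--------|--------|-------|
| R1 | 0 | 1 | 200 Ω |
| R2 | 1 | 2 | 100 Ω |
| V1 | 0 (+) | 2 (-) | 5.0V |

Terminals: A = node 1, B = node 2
Find the Thévenin equivalent first; then I_n = V_th/R_th and R_n = R_th.
Step 1 — V_th is the open-circuit voltage V_A - V_B (nothing connected across the terminals).
Nodal analysis, taking node 2 as the 0 V reference.
Source V1 fixes V_0 = 5 V.
KCL at each unknown node (sum of currents leaving = 0; resistances in Ω):
  Node 1: (V_1 - 5)/200 + (V_1 - 0)/100 = 0
Collecting terms: 0.015 × V_1 = 0.025  =>  V_1 = 1.667 V
V_th = V_1 - V_2 = 1.667 - 0 = 1.667 V
Step 2 — R_th: zero the source — replace V1 by a short circuit (node 2 merges into node 0) — and find the resistance seen between A (node 1) and B (node 0).
Reduce the network between node 1 (A) and node 0 (B) by series/parallel combination:
  Rp1 = R1 ‖ R2 (parallel, both between nodes 0 and 1) = 1/(1/200 + 1/100) = 66.67 Ω
R_th = 66.67 Ω
I_n = V_th/R_th = 1.667/66.67 = 0.025 A, and R_n = R_th = 66.67 Ω

Final answer: I_n = 0.025 A, R_n = 66.67 Ω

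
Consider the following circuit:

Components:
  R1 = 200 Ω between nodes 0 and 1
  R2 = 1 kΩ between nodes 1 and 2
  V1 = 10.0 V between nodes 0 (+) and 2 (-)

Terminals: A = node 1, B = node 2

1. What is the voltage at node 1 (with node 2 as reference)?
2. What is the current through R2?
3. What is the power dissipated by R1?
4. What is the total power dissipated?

Nodal analysis, taking node 2 as the 0 V reference.
Source V1 fixes V_0 = 10 V.
KCL at each unknown node (sum of currents leaving = 0; resistances in Ω):
  Node 1: (V_1 - 10)/200 + (V_1 - 0)/1000 = 0
Collecting terms: 0.006 × V_1 = 0.05  =>  V_1 = 8.333 V
Part 1:
  Read off the nodal solution: V_1 = 8.333 V
Part 2:
  I_R2 = (V_1 - V_2)/R2 = (8.333 - 0)/1000 = 0.008333 A
  Magnitude: I_R2 = 0.008333 A
Part 3:
  I_R1 = (V_0 - V_1)/R1 = (10 - 8.333)/200 = 0.008333 A
  P_R1 = I_R1² × R1 = (0.008333)² × 200 = 0.01389 W
Part 4:
  Power in each resistor, P = (ΔV)²/R:
    P_R1 = (10 - 8.333)²/200 = 0.01389 W
    P_R2 = (8.333 - 0)²/1000 = 0.06944 W
  P_total = P_R1 + P_R2 = 0.08333 W

Final answers:
1. V_1 = 8.333 V
2. I_R2 = 0.008333 A
3. P_R1 = 0.01389 W
4. P_total = 0.08333 W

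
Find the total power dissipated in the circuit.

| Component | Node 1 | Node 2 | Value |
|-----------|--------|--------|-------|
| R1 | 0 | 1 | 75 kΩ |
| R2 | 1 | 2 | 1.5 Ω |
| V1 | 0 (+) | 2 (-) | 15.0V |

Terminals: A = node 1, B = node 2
Nodal analysis, taking node 2 as the 0 V reference.
Source V1 fixes V_0 = 15 V.
KCL at each unknown node (sum of currents leaving = 0; resistances in Ω):
  Node 1: (V_1 - 15)/75000 + (V_1 - 0)/1.5 = 0
Collecting terms: 0.6667 × V_1 = 0.0002  =>  V_1 = 0.0003 V
Power in each resistor, P = (ΔV)²/R:
  P_R1 = (15 - 0.0003)²/75000 = 0.003 W
  P_R2 = (0.0003 - 0)²/1.5 = 0.00000006 W
P_total = P_R1 + P_R2 = 0.003 W

Final answer: 0.003 W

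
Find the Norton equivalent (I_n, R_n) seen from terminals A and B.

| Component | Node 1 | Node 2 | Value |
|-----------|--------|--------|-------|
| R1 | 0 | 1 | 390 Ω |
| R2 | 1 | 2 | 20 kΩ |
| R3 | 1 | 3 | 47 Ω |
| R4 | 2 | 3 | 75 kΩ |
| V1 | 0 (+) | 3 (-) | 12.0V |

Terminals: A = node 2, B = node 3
Find the Thévenin equivalent first; then I_n = V_th/R_th and R_n = R_th.
Step 1 — V_th is the open-circuit voltage V_A - V_B (nothing connected across the terminals).
Nodal analysis, taking node 3 as the 0 V reference.
Source V1 fixes V_0 = 12 V.
KCL at each unknown node (sum of currents leaving = 0; resistances in Ω):
  Node 1: (V_1 - 12)/390 + (V_1 - V_2)/20000 + (V_1 - 0)/47 = 0
  Node 2: (V_2 - V_1)/20000 + (V_2 - 0)/75000 = 0
Collecting terms (coefficients in siemens):
  0.02389·V_1 - 0.00005·V_2 = 0.03077
  0.00006333·V_2 - 0.00005·V_1 = 0
Determinant D = (0.02389)(0.00006333) - (-0.00005)(-0.00005) = 0.000001511
V_1 = [(0.03077)(0.00006333) - (-0.00005)(0)]/D = 1.29 V
V_2 = [(0.02389)(0) - (0.03077)(-0.00005)]/D = 1.018 V
V_th = V_2 - V_3 = 1.018 - 0 = 1.018 V
Step 2 — R_th: zero the source — replace V1 by a short circuit (node 3 merges into node 0) — and find the resistance seen between A (node 2) and B (node 0).
Reduce the network between node 2 (A) and node 0 (B) by series/parallel combination:
  Rp1 = R1 ‖ R3 (parallel, both between nodes 0 and 1) = 1/(1/390 + 1/47) = 41.95 Ω
  Rs1 = R2 + Rp1 (series, joined only at node 1) = 20000 + 41.95 = 20040 Ω
  Rp2 = R4 ‖ Rs1 (parallel, both between nodes 0 and 2) = 1/(1/75000 + 1/20040) = 15820 Ω
R_th = 15.82 kΩ
I_n = V_th/R_th = 1.018/15820 = 0.0000644 A, and R_n = R_th = 15.82 kΩ

Final answer: I_n = 6.44e-05 A, R_n = 15.82 kΩ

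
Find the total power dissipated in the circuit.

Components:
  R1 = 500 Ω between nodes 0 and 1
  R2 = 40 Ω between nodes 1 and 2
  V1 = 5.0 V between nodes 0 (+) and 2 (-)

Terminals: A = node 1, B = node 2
Nodal analysis, taking node 2 as the 0 V reference.
Source V1 fixes V_0 = 5 V.
KCL at each unknown node (sum of currents leaving = 0; resistances in Ω):
  Node 1: (V_1 - 5)/500 + (V_1 - 0)/40 = 0
Collecting terms: 0.027 × V_1 = 0.01  =>  V_1 = 0.3704 V
Power in each resistor, P = (ΔV)²/R:
  P_R1 = (5 - 0.3704)²/500 = 0.04287 W
  P_R2 = (0.3704 - 0)²/40 = 0.003429 W
P_total = P_R1 + P_R2 = 0.0463 W

Final answer: 0.0463 W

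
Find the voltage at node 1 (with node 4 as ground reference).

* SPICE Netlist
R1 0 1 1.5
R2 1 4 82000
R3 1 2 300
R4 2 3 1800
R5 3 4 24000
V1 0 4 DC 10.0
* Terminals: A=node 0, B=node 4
Nodal analysis, taking node 4 as the 0 V reference.
Source V1 fixes V_0 = 10 V.
KCL at each unknown node (sum of currents leaving = 0; resistances in Ω):
  Node 1: (V_1 - 10)/1.5 + (V_1 - 0)/82000 + (V_1 - V_2)/300 = 0
  Node 2: (V_2 - V_1)/300 + (V_2 - V_3)/1800 = 0
  Node 3: (V_3 - V_2)/1800 + (V_3 - 0)/24000 = 0
Collecting terms (coefficients in siemens):
  0.67·V_1 - 0.003333·V_2 = 6.667
  0.003889·V_2 - 0.003333·V_1 - 0.0005556·V_3 = 0
  0.0005972·V_3 - 0.0005556·V_2 = 0
Solving these 3 simultaneous equations (Gaussian elimination) gives:
  V_1 = 9.999 V, V_2 = 9.884 V, V_3 = 9.195 V
The requested potential is V_1 = 9.999 V.

Final answer: V_1 = 9.999 V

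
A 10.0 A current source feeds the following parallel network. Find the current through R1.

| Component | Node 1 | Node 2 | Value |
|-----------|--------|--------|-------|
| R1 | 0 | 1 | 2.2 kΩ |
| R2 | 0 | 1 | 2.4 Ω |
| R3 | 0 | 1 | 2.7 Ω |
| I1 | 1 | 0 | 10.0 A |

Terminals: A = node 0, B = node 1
All resistors sit directly between nodes 0 and 1, so they are in parallel and share one voltage V; the full source current 10 A splits among them.
1/R_par = 1/2200 + 1/2.4 + 1/2.7 = 0.7875 S  =>  R_par = 1.27 Ω
V = I × R_par = 10 × 1.27 = 12.7 V
I_R1 = V/R1 = 12.7/2200 = 0.005772 A

Final answer: 0.005772 A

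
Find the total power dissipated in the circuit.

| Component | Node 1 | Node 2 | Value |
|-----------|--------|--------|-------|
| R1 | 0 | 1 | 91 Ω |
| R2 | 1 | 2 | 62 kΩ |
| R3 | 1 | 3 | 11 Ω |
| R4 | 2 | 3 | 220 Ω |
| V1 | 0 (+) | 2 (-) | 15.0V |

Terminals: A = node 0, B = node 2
Nodal analysis, taking node 2 as the 0 V reference.
Source V1 fixes V_0 = 15 V.
KCL at each unknown node (sum of currents leaving = 0; resistances in Ω):
  Node 1: (V_1 - 15)/91 + (V_1 - 0)/62000 + (V_1 - V_3)/11 = 0
  Node 3: (V_3 - V_1)/11 + (V_3 - 0)/220 = 0
Collecting terms (coefficients in siemens):
  0.1019·V_1 - 0.09091·V_3 = 0.1648
  0.09545·V_3 - 0.09091·V_1 = 0
Determinant D = (0.1019)(0.09545) - (-0.09091)(-0.09091) = 0.001464
V_1 = [(0.1648)(0.09545) - (-0.09091)(0)]/D = 10.75 V
V_3 = [(0.1019)(0) - (0.1648)(-0.09091)]/D = 10.24 V
Power in each resistor, P = (ΔV)²/R:
  P_R1 = (15 - 10.75)²/91 = 0.1985 W
  P_R2 = (10.75 - 0)²/62000 = 0.001864 W
  P_R3 = (10.75 - 10.24)²/11 = 0.02382 W
  P_R4 = (0 - 10.24)²/220 = 0.4764 W
P_total = P_R1 + P_R2 + P_R3 + P_R4 = 0.7006 W

Final answer: 0.7006 W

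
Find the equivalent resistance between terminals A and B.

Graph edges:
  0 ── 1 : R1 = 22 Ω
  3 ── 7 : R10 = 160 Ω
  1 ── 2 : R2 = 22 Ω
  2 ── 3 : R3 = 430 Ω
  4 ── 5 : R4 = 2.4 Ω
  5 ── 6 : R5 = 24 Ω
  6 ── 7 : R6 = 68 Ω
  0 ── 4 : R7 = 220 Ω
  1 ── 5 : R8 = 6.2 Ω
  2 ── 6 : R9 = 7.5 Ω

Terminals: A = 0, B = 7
The network is not a plain series/parallel combination. Inject a 1 A test current into terminal A (node 0) and return it from terminal B (node 7); then R_eq = V_A / (1 A).
Nodal analysis, taking node 7 as the 0 V reference.
Current source I_test pushes 1 A into node 0 and draws it out of node 7.
KCL at each unknown node (sum of currents leaving = 0; resistances in Ω):
  Node 0: (V_0 - V_1)/22 + (V_0 - V_4)/220 - 1 = 0
  Node 1: (V_1 - V_0)/22 + (V_1 - V_2)/22 + (V_1 - V_5)/6.2 = 0
  Node 2: (V_2 - V_1)/22 + (V_2 - V_3)/430 + (V_2 - V_6)/7.5 = 0
  Node 3: (V_3 - V_2)/430 + (V_3 - 0)/160 = 0
  Node 4: (V_4 - V_0)/220 + (V_4 - V_5)/2.4 = 0
  Node 5: (V_5 - V_1)/6.2 + (V_5 - V_4)/2.4 + (V_5 - V_6)/24 = 0
  Node 6: (V_6 - V_2)/7.5 + (V_6 - V_5)/24 + (V_6 - 0)/68 = 0
Collecting terms (coefficients in siemens):
  0.05·V_0 - 0.04545·V_1 - 0.004545·V_4 = 1
  0.2522·V_1 - 0.04545·V_0 - 0.04545·V_2 - 0.1613·V_5 = 0
  0.1811·V_2 - 0.04545·V_1 - 0.002326·V_3 - 0.1333·V_6 = 0
  0.008576·V_3 - 0.002326·V_2 = 0
  0.4212·V_4 - 0.004545·V_0 - 0.4167·V_5 = 0
  0.6196·V_5 - 0.1613·V_1 - 0.4167·V_4 - 0.04167·V_6 = 0
  0.1897·V_6 - 0.1333·V_2 - 0.04167·V_5 = 0
Solving these 7 simultaneous equations (Gaussian elimination) gives:
  V_0 = 94.67 V, V_1 = 74.87 V, V_2 = 63.67 V, V_3 = 17.27 V
  V_4 = 72.68 V, V_5 = 72.44 V, V_6 = 60.66 V
R_eq = V_0 / 1 A = 94.67 Ω

Final answer: 94.67 Ω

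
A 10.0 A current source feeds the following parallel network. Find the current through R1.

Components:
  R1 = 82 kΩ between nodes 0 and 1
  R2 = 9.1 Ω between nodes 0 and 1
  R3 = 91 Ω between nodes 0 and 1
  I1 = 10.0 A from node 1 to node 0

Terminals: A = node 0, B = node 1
All resistors sit directly between nodes 0 and 1, so they are in parallel and share one voltage V; the full source current 10 A splits among them.
1/R_par = 1/82000 + 1/9.1 + 1/91 = 0.1209 S  =>  R_par = 8.272 Ω
V = I × R_par = 10 × 8.272 = 82.72 V
I_R1 = V/R1 = 82.72/82000 = 0.001009 A

Final answer: 0.001009 A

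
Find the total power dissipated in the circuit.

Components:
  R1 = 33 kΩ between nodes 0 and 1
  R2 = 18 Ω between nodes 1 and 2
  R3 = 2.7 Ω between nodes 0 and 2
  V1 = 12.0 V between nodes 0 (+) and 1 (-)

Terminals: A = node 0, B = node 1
Nodal analysis, taking node 1 as the 0 V reference.
Source V1 fixes V_0 = 12 V.
KCL at each unknown node (sum of currents leaving = 0; resistances in Ω):
  Node 2: (V_2 - 0)/18 + (V_2 - 12)/2.7 = 0
Collecting terms: 0.4259 × V_2 = 4.444  =>  V_2 = 10.43 V
Power in each resistor, P = (ΔV)²/R:
  P_R1 = (12 - 0)²/33000 = 0.004364 W
  P_R2 = (0 - 10.43)²/18 = 6.049 W
  P_R3 = (12 - 10.43)²/2.7 = 0.9074 W
P_total = P_R1 + P_R2 + P_R3 = 6.961 W

Final answer: 6.961 W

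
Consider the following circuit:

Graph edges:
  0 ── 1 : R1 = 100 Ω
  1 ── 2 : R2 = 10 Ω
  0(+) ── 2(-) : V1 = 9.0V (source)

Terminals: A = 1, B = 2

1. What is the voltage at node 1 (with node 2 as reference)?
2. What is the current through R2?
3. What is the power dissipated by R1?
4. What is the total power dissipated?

Nodal analysis, taking node 2 as the 0 V reference.
Source V1 fixes V_0 = 9 V.
KCL at each unknown node (sum of currents leaving = 0; resistances in Ω):
  Node 1: (V_1 - 9)/100 + (V_1 - 0)/10 = 0
Collecting terms: 0.11 × V_1 = 0.09  =>  V_1 = 0.8182 V
Part 1:
  Read off the nodal solution: V_1 = 0.8182 V
Part 2:
  I_R2 = (V_1 - V_2)/R2 = (0.8182 - 0)/10 = 0.08182 A
  Magnitude: I_R2 = 0.08182 A
Part 3:
  I_R1 = (V_0 - V_1)/R1 = (9 - 0.8182)/100 = 0.08182 A
  P_R1 = I_R1² × R1 = (0.08182)² × 100 = 0.6694 W
Part 4:
  Power in each resistor, P = (ΔV)²/R:
    P_R1 = (9 - 0.8182)²/100 = 0.6694 W
    P_R2 = (0.8182 - 0)²/10 = 0.06694 W
  P_total = P_R1 + P_R2 = 0.7364 W

Final answers:
1. V_1 = 0.8182 V
2. I_R2 = 0.08182 A
3. P_R1 = 0.6694 W
4. P_total = 0.7364 W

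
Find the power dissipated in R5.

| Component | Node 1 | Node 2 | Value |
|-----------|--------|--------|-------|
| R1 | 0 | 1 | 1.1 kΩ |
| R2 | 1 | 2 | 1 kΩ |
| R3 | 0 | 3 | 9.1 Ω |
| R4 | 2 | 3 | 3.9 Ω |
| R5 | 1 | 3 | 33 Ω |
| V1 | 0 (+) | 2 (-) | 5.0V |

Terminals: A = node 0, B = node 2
Nodal analysis, taking node 2 as the 0 V reference.
Source V1 fixes V_0 = 5 V.
KCL at each unknown node (sum of currents leaving = 0; resistances in Ω):
  Node 1: (V_1 - 5)/1100 + (V_1 - 0)/1000 + (V_1 - V_3)/33 = 0
  Node 3: (V_3 - 5)/9.1 + (V_3 - 0)/3.9 + (V_3 - V_1)/33 = 0
Collecting terms (coefficients in siemens):
  0.03221·V_1 - 0.0303·V_3 = 0.004545
  0.3966·V_3 - 0.0303·V_1 = 0.5495
Determinant D = (0.03221)(0.3966) - (-0.0303)(-0.0303) = 0.01186
V_1 = [(0.004545)(0.3966) - (-0.0303)(0.5495)]/D = 1.556 V
V_3 = [(0.03221)(0.5495) - (0.004545)(-0.0303)]/D = 1.504 V
I_R5 = (V_1 - V_3)/R5 = (1.556 - 1.504)/33 = 0.001574 A
P_R5 = I_R5² × R5 = (0.001574)² × 33 = 0.0000818 W

Final answer: 8.18e-05 W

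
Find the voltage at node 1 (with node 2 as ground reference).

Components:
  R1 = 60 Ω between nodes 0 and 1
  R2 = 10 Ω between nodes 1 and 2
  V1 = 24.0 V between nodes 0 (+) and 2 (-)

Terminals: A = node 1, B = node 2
Nodal analysis, taking node 2 as the 0 V reference.
Source V1 fixes V_0 = 24 V.
KCL at each unknown node (sum of currents leaving = 0; resistances in Ω):
  Node 1: (V_1 - 24)/60 + (V_1 - 0)/10 = 0
Collecting terms: 0.1167 × V_1 = 0.4  =>  V_1 = 3.429 V
The requested potential is V_1 = 3.429 V.

Final answer: V_1 = 3.429 V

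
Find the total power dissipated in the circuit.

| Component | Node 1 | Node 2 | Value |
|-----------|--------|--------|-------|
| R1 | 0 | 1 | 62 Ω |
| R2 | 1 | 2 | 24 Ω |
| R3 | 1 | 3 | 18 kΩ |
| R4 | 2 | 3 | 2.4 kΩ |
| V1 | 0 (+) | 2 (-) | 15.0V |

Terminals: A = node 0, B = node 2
Nodal analysis, taking node 2 as the 0 V reference.
Source V1 fixes V_0 = 15 V.
KCL at each unknown node (sum of currents leaving = 0; resistances in Ω):
  Node 1: (V_1 - 15)/62 + (V_1 - 0)/24 + (V_1 - V_3)/18000 = 0
  Node 3: (V_3 - V_1)/18000 + (V_3 - 0)/2400 = 0
Collecting terms (coefficients in siemens):
  0.05785·V_1 - 0.00005556·V_3 = 0.2419
  0.0004722·V_3 - 0.00005556·V_1 = 0
Determinant D = (0.05785)(0.0004722) - (-0.00005556)(-0.00005556) = 0.00002732
V_1 = [(0.2419)(0.0004722) - (-0.00005556)(0)]/D = 4.182 V
V_3 = [(0.05785)(0) - (0.2419)(-0.00005556)]/D = 0.4921 V
Power in each resistor, P = (ΔV)²/R:
  P_R1 = (15 - 4.182)²/62 = 1.887 W
  P_R2 = (4.182 - 0)²/24 = 0.7289 W
  P_R3 = (4.182 - 0.4921)²/18000 = 0.0007566 W
  P_R4 = (0 - 0.4921)²/2400 = 0.0001009 W
P_total = P_R1 + P_R2 + P_R3 + P_R4 = 2.617 W

Final answer: 2.617 W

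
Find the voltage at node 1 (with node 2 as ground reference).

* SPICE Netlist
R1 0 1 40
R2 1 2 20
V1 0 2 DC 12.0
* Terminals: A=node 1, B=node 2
Nodal analysis, taking node 2 as the 0 V reference.
Source V1 fixes V_0 = 12 V.
KCL at each unknown node (sum of currents leaving = 0; resistances in Ω):
  Node 1: (V_1 - 12)/40 + (V_1 - 0)/20 = 0
Collecting terms: 0.075 × V_1 = 0.3  =>  V_1 = 4 V
The requested potential is V_1 = 4 V.

Final answer: V_1 = 4 V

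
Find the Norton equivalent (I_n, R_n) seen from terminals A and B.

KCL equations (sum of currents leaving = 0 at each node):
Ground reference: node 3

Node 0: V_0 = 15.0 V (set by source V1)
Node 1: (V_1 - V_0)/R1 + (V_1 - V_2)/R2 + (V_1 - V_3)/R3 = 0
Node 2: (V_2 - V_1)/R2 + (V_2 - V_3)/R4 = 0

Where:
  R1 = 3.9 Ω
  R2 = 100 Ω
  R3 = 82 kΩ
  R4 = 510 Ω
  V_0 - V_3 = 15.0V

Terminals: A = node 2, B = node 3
Find the Thévenin equivalent first; then I_n = V_th/R_th and R_n = R_th.
Step 1 — V_th is the open-circuit voltage V_A - V_B (nothing connected across the terminals).
Nodal analysis, taking node 3 as the 0 V reference.
Source V1 fixes V_0 = 15 V.
KCL at each unknown node (sum of currents leaving = 0; resistances in Ω):
  Node 1: (V_1 - 15)/3.9 + (V_1 - V_2)/100 + (V_1 - 0)/82000 = 0
  Node 2: (V_2 - V_1)/100 + (V_2 - 0)/510 = 0
Collecting terms (coefficients in siemens):
  0.2664·V_1 - 0.01·V_2 = 3.846
  0.01196·V_2 - 0.01·V_1 = 0
Determinant D = (0.2664)(0.01196) - (-0.01)(-0.01) = 0.003087
V_1 = [(3.846)(0.01196) - (-0.01)(0)]/D = 14.9 V
V_2 = [(0.2664)(0) - (3.846)(-0.01)]/D = 12.46 V
V_th = V_2 - V_3 = 12.46 - 0 = 12.46 V
Step 2 — R_th: zero the source — replace V1 by a short circuit (node 3 merges into node 0) — and find the resistance seen between A (node 2) and B (node 0).
Reduce the network between node 2 (A) and node 0 (B) by series/parallel combination:
  Rp1 = R1 ‖ R3 (parallel, both between nodes 0 and 1) = 1/(1/3.9 + 1/82000) = 3.9 Ω
  Rs1 = R2 + Rp1 (series, joined only at node 1) = 100 + 3.9 = 103.9 Ω
  Rp2 = R4 ‖ Rs1 (parallel, both between nodes 0 and 2) = 1/(1/510 + 1/103.9) = 86.32 Ω
R_th = 86.32 Ω
I_n = V_th/R_th = 12.46/86.32 = 0.1444 A, and R_n = R_th = 86.32 Ω

Final answer: I_n = 0.1444 A, R_n = 86.32 Ω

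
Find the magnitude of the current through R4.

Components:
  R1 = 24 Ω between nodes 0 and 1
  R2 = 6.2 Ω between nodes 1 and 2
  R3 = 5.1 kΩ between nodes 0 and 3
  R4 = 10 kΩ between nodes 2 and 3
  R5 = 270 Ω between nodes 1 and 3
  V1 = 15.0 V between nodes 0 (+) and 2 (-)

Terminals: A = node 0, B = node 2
Nodal analysis, taking node 2 as the 0 V reference.
Source V1 fixes V_0 = 15 V.
KCL at each unknown node (sum of currents leaving = 0; resistances in Ω):
  Node 1: (V_1 - 15)/24 + (V_1 - 0)/6.2 + (V_1 - V_3)/270 = 0
  Node 3: (V_3 - 15)/5100 + (V_3 - 0)/10000 + (V_3 - V_1)/270 = 0
Collecting terms (coefficients in siemens):
  0.2067·V_1 - 0.003704·V_3 = 0.625
  0.004·V_3 - 0.003704·V_1 = 0.002941
Determinant D = (0.2067)(0.004) - (-0.003704)(-0.003704) = 0.0008129
V_1 = [(0.625)(0.004) - (-0.003704)(0.002941)]/D = 3.089 V
V_3 = [(0.2067)(0.002941) - (0.625)(-0.003704)]/D = 3.595 V
I_R4 = (V_2 - V_3)/R4 = (0 - 3.595)/10000 = -0.0003595 A
|I_R4| = 0.0003595 A

Final answer: |I_R4| = 0.0003595 A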